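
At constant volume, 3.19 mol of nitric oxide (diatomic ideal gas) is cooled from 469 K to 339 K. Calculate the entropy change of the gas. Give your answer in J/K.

At constant volume, ΔS = nC_V ln(T₂/T₁) with C_V = 5R/2 = 20.79 J mol⁻¹ K⁻¹.
ΔS = 3.19 × 20.79 × ln(339/469) = -21.5 J/K.

ΔS = -21.5 J/K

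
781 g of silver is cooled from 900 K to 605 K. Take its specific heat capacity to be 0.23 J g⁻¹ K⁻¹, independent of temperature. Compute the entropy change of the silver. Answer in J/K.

ΔS = ∫dQ_rev/T = m c ln(T₂/T₁) = 781 × 0.23 × ln(605/900) = -71.3 J/K.

ΔS = -71.3 J/K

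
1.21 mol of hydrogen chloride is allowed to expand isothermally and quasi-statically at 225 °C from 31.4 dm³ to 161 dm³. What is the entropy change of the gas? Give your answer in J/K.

For an isothermal ideal gas ΔS_gas = nR ln(V₂/V₁) = 1.21 × 8.314 × ln(161/31.4) = 16.4 J/K.

ΔS_gas = 16.4 J/K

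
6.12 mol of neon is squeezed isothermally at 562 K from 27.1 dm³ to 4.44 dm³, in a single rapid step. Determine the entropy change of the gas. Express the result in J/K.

Entropy is a state function, so ΔS_gas depends only on the end states.
For an isothermal ideal gas ΔS_gas = nR ln(V₂/V₁) = 6.12 × 8.314 × ln(4.44/27.1) = -92 J/K.

ΔS_gas = -92 J/K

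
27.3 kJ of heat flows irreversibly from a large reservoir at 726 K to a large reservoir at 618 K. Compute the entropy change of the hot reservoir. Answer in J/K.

The hot reservoir loses heat Q, so ΔS_hot = −Q/T_H = −27300/726 = -37.6 J/K.

ΔS_hot = -37.6 J/K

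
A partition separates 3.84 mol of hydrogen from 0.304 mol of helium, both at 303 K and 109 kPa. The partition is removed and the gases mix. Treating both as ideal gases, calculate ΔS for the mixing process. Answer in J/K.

ΔS_mix = 9.04 J/K

Mole fractions: x_A = 3.84/4.14 = 0.927, x_B = 0.0734.
ΔS_mix = −R(n_A ln x_A + n_B ln x_B) = −8.314 × (3.84 ln 0.927 + 0.304 ln 0.0734) = 9.04 J/K.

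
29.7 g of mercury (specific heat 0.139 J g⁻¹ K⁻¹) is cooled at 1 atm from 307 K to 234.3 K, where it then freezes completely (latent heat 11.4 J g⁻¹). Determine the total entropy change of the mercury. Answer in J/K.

Cooling step: ΔS₁ = m c ln(T_tr/T_i) = 29.7 × 0.139 × ln(234.3/307) = -1.116 J/K.
Phase change: ΔS₂ = −mL/T_tr = −29.7 × 11.4 / 234.3 = -1.445 J/K.
ΔS_total = (-1.116) + (-1.445) = -2.56 J/K.

ΔS = -2.56 J/K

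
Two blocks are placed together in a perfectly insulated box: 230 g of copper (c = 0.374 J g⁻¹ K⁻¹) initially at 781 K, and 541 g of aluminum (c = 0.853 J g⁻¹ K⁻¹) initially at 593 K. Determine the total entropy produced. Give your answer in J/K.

ΔS_total = 2.93 J/K

Energy balance: T_f = (m₁c₁T₁ + m₂c₂T₂)/(m₁c₁ + m₂c₂) = 622.54 K.
ΔS₁ = m₁c₁ ln(T_f/T₁) = 86.02 × ln(622.54/781) = -19.5068 J/K.
ΔS₂ = m₂c₂ ln(T_f/T₂) = 461.473 × ln(622.54/593) = 22.4322 J/K.
ΔS_total = -19.5068 + 22.4322 = 2.93 J/K.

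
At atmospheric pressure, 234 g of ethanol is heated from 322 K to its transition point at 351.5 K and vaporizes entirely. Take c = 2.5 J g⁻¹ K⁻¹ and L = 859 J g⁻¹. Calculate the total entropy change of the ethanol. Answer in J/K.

Warming step: ΔS₁ = m c ln(T_tr/T_i) = 234 × 2.5 × ln(351.5/322) = 51.28 J/K.
Phase change: ΔS₂ = +mL/T_tr = 234 × 859 / 351.5 = 571.9 J/K.
ΔS_total = (51.28) + (571.9) = 623 J/K.

ΔS = 623 J/K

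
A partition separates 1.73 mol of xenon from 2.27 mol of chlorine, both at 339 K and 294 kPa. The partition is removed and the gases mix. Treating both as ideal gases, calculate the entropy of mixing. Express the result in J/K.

ΔS_mix = 22.7 J/K

Mole fractions: x_A = 1.73/4 = 0.432, x_B = 0.568.
ΔS_mix = −R(n_A ln x_A + n_B ln x_B) = −8.314 × (1.73 ln 0.432 + 2.27 ln 0.568) = 22.7 J/K.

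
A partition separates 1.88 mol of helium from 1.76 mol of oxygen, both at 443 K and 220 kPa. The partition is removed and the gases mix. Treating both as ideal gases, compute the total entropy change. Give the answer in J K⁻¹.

ΔS_mix = 21 J/K

Mole fractions: x_A = 1.88/3.64 = 0.516, x_B = 0.484.
ΔS_mix = −R(n_A ln x_A + n_B ln x_B) = −8.314 × (1.88 ln 0.516 + 1.76 ln 0.484) = 21 J/K.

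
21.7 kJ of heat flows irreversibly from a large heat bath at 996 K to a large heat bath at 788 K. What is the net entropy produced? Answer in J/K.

ΔS_hot = −Q/T_H = −21700/996 = -21.79 J/K and ΔS_cold = +Q/T_C = 21700/788 = 27.54 J/K.
ΔS_total = -21.79 + 27.54 = 5.75 J/K, positive as the second law requires.

ΔS_total = 5.75 J/K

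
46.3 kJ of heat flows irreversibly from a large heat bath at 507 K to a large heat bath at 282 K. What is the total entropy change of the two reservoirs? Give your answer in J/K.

ΔS_hot = −Q/T_H = −46300/507 = -91.32 J/K and ΔS_cold = +Q/T_C = 46300/282 = 164.2 J/K.
ΔS_total = -91.32 + 164.2 = 72.9 J/K, positive as the second law requires.

ΔS_total = 72.9 J/K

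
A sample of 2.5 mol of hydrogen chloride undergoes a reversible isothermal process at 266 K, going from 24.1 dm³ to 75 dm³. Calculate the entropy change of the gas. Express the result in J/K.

ΔS_gas = 23.6 J/K

For an isothermal ideal gas ΔS_gas = nR ln(V₂/V₁) = 2.5 × 8.314 × ln(75/24.1) = 23.6 J/K.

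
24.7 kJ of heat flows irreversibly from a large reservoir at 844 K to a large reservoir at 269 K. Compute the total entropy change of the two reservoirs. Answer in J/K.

ΔS_hot = −Q/T_H = −24700/844 = -29.265 J/K and ΔS_cold = +Q/T_C = 24700/269 = 91.822 J/K.
ΔS_total = -29.265 + 91.822 = 62.6 J/K, positive as the second law requires.

ΔS_total = 62.6 J/K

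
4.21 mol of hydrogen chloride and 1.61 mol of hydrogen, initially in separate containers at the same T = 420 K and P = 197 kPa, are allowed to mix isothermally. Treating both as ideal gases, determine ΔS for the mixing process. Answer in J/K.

ΔS_mix = 28.5 J/K

Mole fractions: x_A = 4.21/5.82 = 0.723, x_B = 0.277.
ΔS_mix = −R(n_A ln x_A + n_B ln x_B) = −8.314 × (4.21 ln 0.723 + 1.61 ln 0.277) = 28.5 J/K.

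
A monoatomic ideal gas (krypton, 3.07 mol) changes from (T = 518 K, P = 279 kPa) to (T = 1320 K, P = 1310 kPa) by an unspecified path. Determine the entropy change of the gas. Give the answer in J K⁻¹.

ΔS = 20.2 J/K

ΔS = nC_p ln(T₂/T₁) − nR ln(P₂/P₁), with C_p = 5R/2 = 20.79 J mol⁻¹ K⁻¹ for a monoatomic ideal gas.
ΔS = 3.07 × [20.79 × ln(1320/518) − 8.314 × ln(1310/279)] = 20.2 J/K.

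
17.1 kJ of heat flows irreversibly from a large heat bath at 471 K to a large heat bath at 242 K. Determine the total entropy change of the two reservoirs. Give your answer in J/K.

ΔS_hot = −Q/T_H = −17100/471 = -36.306 J/K and ΔS_cold = +Q/T_C = 17100/242 = 70.661 J/K.
ΔS_total = -36.306 + 70.661 = 34.4 J/K, positive as the second law requires.

ΔS_total = 34.4 J/K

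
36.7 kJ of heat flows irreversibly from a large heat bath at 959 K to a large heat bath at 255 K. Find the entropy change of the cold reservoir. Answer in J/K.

ΔS_cold = 144 J/K

The cold reservoir gains heat Q, so ΔS_cold = +Q/T_C = 36700/255 = 144 J/K.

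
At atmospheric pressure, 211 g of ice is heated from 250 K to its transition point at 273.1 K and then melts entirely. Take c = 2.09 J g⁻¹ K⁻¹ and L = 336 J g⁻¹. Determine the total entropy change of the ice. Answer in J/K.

Warming step: ΔS₁ = m c ln(T_tr/T_i) = 211 × 2.09 × ln(273.1/250) = 38.97 J/K.
Phase change: ΔS₂ = +mL/T_tr = 211 × 336 / 273.1 = 259.6 J/K.
ΔS_total = (38.97) + (259.6) = 299 J/K.

ΔS = 299 J/K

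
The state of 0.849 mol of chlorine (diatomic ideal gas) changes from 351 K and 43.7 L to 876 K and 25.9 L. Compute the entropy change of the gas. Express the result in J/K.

ΔS = 12.4 J/K

Entropy is a state function: ΔS = nC_V ln(T₂/T₁) + nR ln(V₂/V₁), with C_V = 5R/2 = 20.79 J mol⁻¹ K⁻¹ for a diatomic ideal gas.
ΔS = 0.849 × [20.79 × ln(876/351) + 8.314 × ln(25.9/43.7)] = 12.4 J/K.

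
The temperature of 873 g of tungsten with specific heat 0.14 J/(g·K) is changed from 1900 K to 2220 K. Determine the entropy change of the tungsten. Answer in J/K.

ΔS = 19 J/K

ΔS = ∫dQ_rev/T = m c ln(T₂/T₁) = 873 × 0.14 × ln(2220/1900) = 19 J/K.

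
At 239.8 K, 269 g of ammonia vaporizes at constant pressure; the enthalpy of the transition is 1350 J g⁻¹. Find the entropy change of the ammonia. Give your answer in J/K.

Heat absorbed by the substance: Q = mL = 269 × 1350 = 363150 J.
At constant T, ΔS = Q_rev/T = 363150 / 239.8 = 1510 J/K.

ΔS = 1510 J/K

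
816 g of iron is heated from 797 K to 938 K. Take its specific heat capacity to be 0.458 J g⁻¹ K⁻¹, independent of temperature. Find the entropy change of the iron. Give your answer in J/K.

ΔS = 60.9 J/K

ΔS = ∫dQ_rev/T = m c ln(T₂/T₁) = 816 × 0.458 × ln(938/797) = 60.9 J/K.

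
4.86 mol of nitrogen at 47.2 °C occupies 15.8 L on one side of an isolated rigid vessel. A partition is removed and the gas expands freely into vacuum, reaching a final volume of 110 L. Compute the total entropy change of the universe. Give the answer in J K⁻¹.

ΔS_universe = 78.4 J/K

For an ideal gas in free expansion Q = 0 and W = 0, so T is unchanged.
Entropy is a state function; using a reversible isothermal path, ΔS_gas = nR ln(V₂/V₁) = 4.86 × 8.314 × ln(110/15.8) = 78.4 J/K.
The insulated surroundings exchange no heat, so ΔS_surr = 0 and ΔS_universe = ΔS_gas.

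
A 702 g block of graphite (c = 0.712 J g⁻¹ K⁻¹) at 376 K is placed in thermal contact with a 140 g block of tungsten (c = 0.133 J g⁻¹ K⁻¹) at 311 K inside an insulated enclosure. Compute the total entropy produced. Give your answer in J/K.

Energy balance: T_f = (m₁c₁T₁ + m₂c₂T₂)/(m₁c₁ + m₂c₂) = 373.67 K.
ΔS₁ = m₁c₁ ln(T_f/T₁) = 499.824 × ln(373.67/376) = -3.113 J/K.
ΔS₂ = m₂c₂ ln(T_f/T₂) = 18.62 × ln(373.67/311) = 3.418 J/K.
ΔS_total = -3.113 + 3.418 = 0.305 J/K.

ΔS_total = 0.305 J/K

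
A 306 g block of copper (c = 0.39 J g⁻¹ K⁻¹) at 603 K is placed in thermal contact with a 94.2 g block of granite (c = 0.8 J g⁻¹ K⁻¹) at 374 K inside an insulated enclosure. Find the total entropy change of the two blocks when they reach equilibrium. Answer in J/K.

ΔS_total = 5.04 J/K

Energy balance: T_f = (m₁c₁T₁ + m₂c₂T₂)/(m₁c₁ + m₂c₂) = 514.36 K.
ΔS₁ = m₁c₁ ln(T_f/T₁) = 119.34 × ln(514.36/603) = -18.973 J/K.
ΔS₂ = m₂c₂ ln(T_f/T₂) = 75.36 × ln(514.36/374) = 24.015 J/K.
ΔS_total = -18.973 + 24.015 = 5.04 J/K.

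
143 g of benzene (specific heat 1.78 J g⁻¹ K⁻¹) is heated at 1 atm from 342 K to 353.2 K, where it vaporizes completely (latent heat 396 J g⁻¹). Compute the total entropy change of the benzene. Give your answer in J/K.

Warming step: ΔS₁ = m c ln(T_tr/T_i) = 143 × 1.78 × ln(353.2/342) = 8.202 J/K.
Phase change: ΔS₂ = +mL/T_tr = 143 × 396 / 353.2 = 160.3 J/K.
ΔS_total = (8.202) + (160.3) = 169 J/K.

ΔS = 169 J/K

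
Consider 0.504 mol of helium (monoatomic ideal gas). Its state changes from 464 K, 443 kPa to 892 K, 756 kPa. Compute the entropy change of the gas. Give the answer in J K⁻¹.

ΔS = nC_p ln(T₂/T₁) − nR ln(P₂/P₁), with C_p = 5R/2 = 20.79 J mol⁻¹ K⁻¹ for a monoatomic ideal gas.
ΔS = 0.504 × [20.79 × ln(892/464) − 8.314 × ln(756/443)] = 4.61 J/K.

ΔS = 4.61 J/K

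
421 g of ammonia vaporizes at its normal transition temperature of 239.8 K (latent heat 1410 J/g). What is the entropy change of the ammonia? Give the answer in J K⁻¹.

Heat absorbed by the substance: Q = mL = 421 × 1410 = 593610 J.
At constant T, ΔS = Q_rev/T = 593610 / 239.8 = 2480 J/K.

ΔS = 2480 J/K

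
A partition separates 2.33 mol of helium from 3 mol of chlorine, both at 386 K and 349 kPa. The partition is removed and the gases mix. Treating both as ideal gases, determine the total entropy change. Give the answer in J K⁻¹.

Mole fractions: x_A = 2.33/5.33 = 0.437, x_B = 0.563.
ΔS_mix = −R(n_A ln x_A + n_B ln x_B) = −8.314 × (2.33 ln 0.437 + 3 ln 0.563) = 30.4 J/K.

ΔS_mix = 30.4 J/K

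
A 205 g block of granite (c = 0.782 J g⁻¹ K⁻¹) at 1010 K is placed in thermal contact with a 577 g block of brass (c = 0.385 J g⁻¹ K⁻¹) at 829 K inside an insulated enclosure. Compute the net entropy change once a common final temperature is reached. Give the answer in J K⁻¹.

Energy balance: T_f = (m₁c₁T₁ + m₂c₂T₂)/(m₁c₁ + m₂c₂) = 904.87 K.
ΔS₁ = m₁c₁ ln(T_f/T₁) = 160.31 × ln(904.87/1010) = -17.62 J/K.
ΔS₂ = m₂c₂ ln(T_f/T₂) = 222.145 × ln(904.87/829) = 19.45 J/K.
ΔS_total = -17.62 + 19.45 = 1.83 J/K.

ΔS_total = 1.83 J/K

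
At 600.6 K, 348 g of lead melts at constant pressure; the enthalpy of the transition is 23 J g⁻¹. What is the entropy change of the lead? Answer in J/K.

ΔS = 13.3 J/K

Heat absorbed by the substance: Q = mL = 348 × 23 = 8004 J.
At constant T, ΔS = Q_rev/T = 8004 / 600.6 = 13.3 J/K.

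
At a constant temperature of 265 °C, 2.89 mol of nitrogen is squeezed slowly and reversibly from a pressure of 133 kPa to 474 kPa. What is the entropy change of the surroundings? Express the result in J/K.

ΔS_surr = 30.5 J/K

For an isothermal ideal gas ΔS_gas = nR ln(P₁/P₂) = 2.89 × 8.314 × ln(133/474) = -30.5 J/K.
The process is reversible, so ΔS_surr = −ΔS_gas = 30.5 J/K and ΔS_universe = 0.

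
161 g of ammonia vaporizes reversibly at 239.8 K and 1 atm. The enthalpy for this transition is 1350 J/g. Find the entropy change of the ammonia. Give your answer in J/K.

Heat absorbed by the substance: Q = mL = 161 × 1350 = 217350 J.
At constant T, ΔS = Q_rev/T = 217350 / 239.8 = 906 J/K.

ΔS = 906 J/K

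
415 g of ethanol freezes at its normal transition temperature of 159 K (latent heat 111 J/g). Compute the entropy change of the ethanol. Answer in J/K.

ΔS = -290 J/K

Heat released by the substance: Q = −mL = −415 × 111 = −46065 J.
At constant T, ΔS = Q_rev/T = −46065 / 159 = -290 J/K.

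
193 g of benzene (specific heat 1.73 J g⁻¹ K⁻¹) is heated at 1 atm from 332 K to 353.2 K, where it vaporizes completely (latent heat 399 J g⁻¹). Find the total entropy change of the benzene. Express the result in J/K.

Warming step: ΔS₁ = m c ln(T_tr/T_i) = 193 × 1.73 × ln(353.2/332) = 20.67 J/K.
Phase change: ΔS₂ = +mL/T_tr = 193 × 399 / 353.2 = 218 J/K.
ΔS_total = (20.67) + (218) = 239 J/K.

ΔS = 239 J/K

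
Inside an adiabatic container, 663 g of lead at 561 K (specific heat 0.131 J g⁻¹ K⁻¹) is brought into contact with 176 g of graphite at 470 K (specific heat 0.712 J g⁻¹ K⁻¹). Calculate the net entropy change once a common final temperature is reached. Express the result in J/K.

Energy balance: T_f = (m₁c₁T₁ + m₂c₂T₂)/(m₁c₁ + m₂c₂) = 507.25 K.
ΔS₁ = m₁c₁ ln(T_f/T₁) = 86.853 × ln(507.25/561) = -8.747 J/K.
ΔS₂ = m₂c₂ ln(T_f/T₂) = 125.312 × ln(507.25/470) = 9.558 J/K.
ΔS_total = -8.747 + 9.558 = 0.811 J/K.

ΔS_total = 0.811 J/K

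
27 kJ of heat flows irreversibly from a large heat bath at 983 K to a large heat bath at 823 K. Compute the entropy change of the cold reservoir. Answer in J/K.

ΔS_cold = 32.8 J/K

The cold reservoir gains heat Q, so ΔS_cold = +Q/T_C = 27000/823 = 32.8 J/K.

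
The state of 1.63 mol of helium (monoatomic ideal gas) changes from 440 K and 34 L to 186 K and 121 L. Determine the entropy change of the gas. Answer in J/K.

Entropy is a state function: ΔS = nC_V ln(T₂/T₁) + nR ln(V₂/V₁), with C_V = 3R/2 = 12.47 J mol⁻¹ K⁻¹ for a monoatomic ideal gas.
ΔS = 1.63 × [12.47 × ln(186/440) + 8.314 × ln(121/34)] = -0.3 J/K.

ΔS = -0.3 J/K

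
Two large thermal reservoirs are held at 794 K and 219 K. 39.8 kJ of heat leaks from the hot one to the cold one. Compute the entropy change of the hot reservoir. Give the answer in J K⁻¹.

The hot reservoir loses heat Q, so ΔS_hot = −Q/T_H = −39800/794 = -50.1 J/K.

ΔS_hot = -50.1 J/K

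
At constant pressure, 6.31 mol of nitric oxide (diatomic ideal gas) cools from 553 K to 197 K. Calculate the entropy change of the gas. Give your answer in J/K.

ΔS = -190 J/K

At constant pressure, ΔS = nC_p ln(T₂/T₁) with C_p = 7R/2 = 29.1 J mol⁻¹ K⁻¹.
ΔS = 6.31 × 29.1 × ln(197/553) = -190 J/K.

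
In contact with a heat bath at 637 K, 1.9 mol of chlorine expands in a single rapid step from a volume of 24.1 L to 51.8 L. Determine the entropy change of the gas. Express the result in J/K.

Entropy is a state function, so ΔS_gas depends only on the end states.
For an isothermal ideal gas ΔS_gas = nR ln(V₂/V₁) = 1.9 × 8.314 × ln(51.8/24.1) = 12.1 J/K.

ΔS_gas = 12.1 J/K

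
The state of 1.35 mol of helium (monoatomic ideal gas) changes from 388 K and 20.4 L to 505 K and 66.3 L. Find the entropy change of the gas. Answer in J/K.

ΔS = 17.7 J/K

Entropy is a state function: ΔS = nC_V ln(T₂/T₁) + nR ln(V₂/V₁), with C_V = 3R/2 = 12.47 J mol⁻¹ K⁻¹ for a monoatomic ideal gas.
ΔS = 1.35 × [12.47 × ln(505/388) + 8.314 × ln(66.3/20.4)] = 17.7 J/K.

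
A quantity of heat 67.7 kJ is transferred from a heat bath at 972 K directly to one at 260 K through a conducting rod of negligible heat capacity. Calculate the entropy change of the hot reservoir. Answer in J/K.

The hot reservoir loses heat Q, so ΔS_hot = −Q/T_H = −67700/972 = -69.7 J/K.

ΔS_hot = -69.7 J/K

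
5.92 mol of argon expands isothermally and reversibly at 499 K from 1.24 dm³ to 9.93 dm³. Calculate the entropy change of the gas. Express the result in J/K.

For an isothermal ideal gas ΔS_gas = nR ln(V₂/V₁) = 5.92 × 8.314 × ln(9.93/1.24) = 102 J/K.

ΔS_gas = 102 J/K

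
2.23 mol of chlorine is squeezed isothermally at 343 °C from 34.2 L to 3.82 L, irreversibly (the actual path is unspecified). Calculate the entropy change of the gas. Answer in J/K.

Entropy is a state function, so ΔS_gas depends only on the end states.
For an isothermal ideal gas ΔS_gas = nR ln(V₂/V₁) = 2.23 × 8.314 × ln(3.82/34.2) = -40.6 J/K.

ΔS_gas = -40.6 J/K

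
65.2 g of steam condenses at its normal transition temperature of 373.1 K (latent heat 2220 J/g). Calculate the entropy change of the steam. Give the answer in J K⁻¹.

ΔS = -388 J/K

Heat released by the substance: Q = −mL = −65.2 × 2220 = −144744 J.
At constant T, ΔS = Q_rev/T = −144744 / 373.1 = -388 J/K.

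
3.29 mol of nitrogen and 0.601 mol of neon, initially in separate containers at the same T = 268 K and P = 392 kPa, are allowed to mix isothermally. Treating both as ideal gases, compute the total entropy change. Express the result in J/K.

ΔS_mix = 13.9 J/K

Mole fractions: x_A = 3.29/3.89 = 0.846, x_B = 0.154.
ΔS_mix = −R(n_A ln x_A + n_B ln x_B) = −8.314 × (3.29 ln 0.846 + 0.601 ln 0.154) = 13.9 J/K.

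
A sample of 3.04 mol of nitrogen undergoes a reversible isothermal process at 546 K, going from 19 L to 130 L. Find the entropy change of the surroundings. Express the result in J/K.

ΔS_surr = -48.6 J/K

For an isothermal ideal gas ΔS_gas = nR ln(V₂/V₁) = 3.04 × 8.314 × ln(130/19) = 48.6 J/K.
The process is reversible, so ΔS_surr = −ΔS_gas = -48.6 J/K and ΔS_universe = 0.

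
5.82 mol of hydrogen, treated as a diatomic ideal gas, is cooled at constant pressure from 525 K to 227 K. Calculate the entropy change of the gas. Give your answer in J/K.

At constant pressure, ΔS = nC_p ln(T₂/T₁) with C_p = 7R/2 = 29.1 J mol⁻¹ K⁻¹.
ΔS = 5.82 × 29.1 × ln(227/525) = -142 J/K.

ΔS = -142 J/K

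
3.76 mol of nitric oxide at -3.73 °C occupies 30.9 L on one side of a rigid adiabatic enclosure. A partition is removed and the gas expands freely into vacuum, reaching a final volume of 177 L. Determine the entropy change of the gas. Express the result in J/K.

For an ideal gas in free expansion Q = 0 and W = 0, so T is unchanged.
Entropy is a state function; using a reversible isothermal path, ΔS_gas = nR ln(V₂/V₁) = 3.76 × 8.314 × ln(177/30.9) = 54.6 J/K.

ΔS_gas = 54.6 J/K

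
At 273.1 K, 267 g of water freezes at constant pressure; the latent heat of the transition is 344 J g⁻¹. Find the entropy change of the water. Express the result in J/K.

ΔS = -336 J/K

Heat released by the substance: Q = −mL = −267 × 344 = −91848 J.
At constant T, ΔS = Q_rev/T = −91848 / 273.1 = -336 J/K.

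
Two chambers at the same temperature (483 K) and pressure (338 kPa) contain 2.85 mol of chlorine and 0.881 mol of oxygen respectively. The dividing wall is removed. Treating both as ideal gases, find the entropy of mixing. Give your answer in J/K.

ΔS_mix = 17 J/K

Mole fractions: x_A = 2.85/3.73 = 0.764, x_B = 0.236.
ΔS_mix = −R(n_A ln x_A + n_B ln x_B) = −8.314 × (2.85 ln 0.764 + 0.881 ln 0.236) = 17 J/K.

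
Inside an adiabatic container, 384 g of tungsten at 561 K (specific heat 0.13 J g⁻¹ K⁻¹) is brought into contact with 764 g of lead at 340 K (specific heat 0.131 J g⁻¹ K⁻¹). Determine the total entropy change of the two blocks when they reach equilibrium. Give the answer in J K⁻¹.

ΔS_total = 4.38 J/K

Energy balance: T_f = (m₁c₁T₁ + m₂c₂T₂)/(m₁c₁ + m₂c₂) = 413.55 K.
ΔS₁ = m₁c₁ ln(T_f/T₁) = 49.92 × ln(413.55/561) = -15.22 J/K.
ΔS₂ = m₂c₂ ln(T_f/T₂) = 100.084 × ln(413.55/340) = 19.6 J/K.
ΔS_total = -15.22 + 19.6 = 4.38 J/K.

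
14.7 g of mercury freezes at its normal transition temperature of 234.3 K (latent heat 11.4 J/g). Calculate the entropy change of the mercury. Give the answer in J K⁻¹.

ΔS = -0.715 J/K

Heat released by the substance: Q = −mL = −14.7 × 11.4 = −167.58 J.
At constant T, ΔS = Q_rev/T = −167.58 / 234.3 = -0.715 J/K.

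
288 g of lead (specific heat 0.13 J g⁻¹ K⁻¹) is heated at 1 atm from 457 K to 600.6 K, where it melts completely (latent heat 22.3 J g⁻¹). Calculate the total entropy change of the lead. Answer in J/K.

Warming step: ΔS₁ = m c ln(T_tr/T_i) = 288 × 0.13 × ln(600.6/457) = 10.23 J/K.
Phase change: ΔS₂ = +mL/T_tr = 288 × 22.3 / 600.6 = 10.69 J/K.
ΔS_total = (10.23) + (10.69) = 20.9 J/K.

ΔS = 20.9 J/K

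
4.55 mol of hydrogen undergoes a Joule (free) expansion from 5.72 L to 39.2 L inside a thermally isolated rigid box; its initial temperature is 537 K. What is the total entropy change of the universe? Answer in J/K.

ΔS_universe = 72.8 J/K

No heat is exchanged and no work is done, so the ideal-gas temperature stays constant.
Entropy is a state function; using a reversible isothermal path, ΔS_gas = nR ln(V₂/V₁) = 4.55 × 8.314 × ln(39.2/5.72) = 72.8 J/K.
The insulated surroundings exchange no heat, so ΔS_surr = 0 and ΔS_universe = ΔS_gas.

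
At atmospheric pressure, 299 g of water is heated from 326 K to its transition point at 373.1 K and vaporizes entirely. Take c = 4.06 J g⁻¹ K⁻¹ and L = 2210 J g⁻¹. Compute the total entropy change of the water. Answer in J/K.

ΔS = 1930 J/K

Warming step: ΔS₁ = m c ln(T_tr/T_i) = 299 × 4.06 × ln(373.1/326) = 163.8 J/K.
Phase change: ΔS₂ = +mL/T_tr = 299 × 2210 / 373.1 = 1771 J/K.
ΔS_total = (163.8) + (1771) = 1930 J/K.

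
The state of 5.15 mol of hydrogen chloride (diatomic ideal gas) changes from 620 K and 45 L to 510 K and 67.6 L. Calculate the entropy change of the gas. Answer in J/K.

Entropy is a state function: ΔS = nC_V ln(T₂/T₁) + nR ln(V₂/V₁), with C_V = 5R/2 = 20.79 J mol⁻¹ K⁻¹ for a diatomic ideal gas.
ΔS = 5.15 × [20.79 × ln(510/620) + 8.314 × ln(67.6/45)] = -3.48 J/K.

ΔS = -3.48 J/K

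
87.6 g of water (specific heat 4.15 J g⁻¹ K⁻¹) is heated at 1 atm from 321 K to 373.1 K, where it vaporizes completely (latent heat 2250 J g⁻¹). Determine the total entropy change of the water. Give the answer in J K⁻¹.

ΔS = 583 J/K

Warming step: ΔS₁ = m c ln(T_tr/T_i) = 87.6 × 4.15 × ln(373.1/321) = 54.68 J/K.
Phase change: ΔS₂ = +mL/T_tr = 87.6 × 2250 / 373.1 = 528.3 J/K.
ΔS_total = (54.68) + (528.3) = 583 J/K.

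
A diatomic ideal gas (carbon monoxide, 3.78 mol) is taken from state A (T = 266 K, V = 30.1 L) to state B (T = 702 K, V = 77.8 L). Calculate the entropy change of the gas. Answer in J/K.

ΔS = 106 J/K

Entropy is a state function: ΔS = nC_V ln(T₂/T₁) + nR ln(V₂/V₁), with C_V = 5R/2 = 20.79 J mol⁻¹ K⁻¹ for a diatomic ideal gas.
ΔS = 3.78 × [20.79 × ln(702/266) + 8.314 × ln(77.8/30.1)] = 106 J/K.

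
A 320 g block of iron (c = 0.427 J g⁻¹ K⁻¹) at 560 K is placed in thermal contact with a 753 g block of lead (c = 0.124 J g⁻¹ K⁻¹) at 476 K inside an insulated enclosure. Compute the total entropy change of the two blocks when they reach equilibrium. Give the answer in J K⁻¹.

Energy balance: T_f = (m₁c₁T₁ + m₂c₂T₂)/(m₁c₁ + m₂c₂) = 525.9 K.
ΔS₁ = m₁c₁ ln(T_f/T₁) = 136.64 × ln(525.9/560) = -8.5843 J/K.
ΔS₂ = m₂c₂ ln(T_f/T₂) = 93.372 × ln(525.9/476) = 9.3087 J/K.
ΔS_total = -8.5843 + 9.3087 = 0.724 J/K.

ΔS_total = 0.724 J/K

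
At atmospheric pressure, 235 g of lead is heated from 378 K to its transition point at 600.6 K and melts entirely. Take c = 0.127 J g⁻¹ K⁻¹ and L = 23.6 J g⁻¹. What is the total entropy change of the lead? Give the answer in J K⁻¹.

Warming step: ΔS₁ = m c ln(T_tr/T_i) = 235 × 0.127 × ln(600.6/378) = 13.82 J/K.
Phase change: ΔS₂ = +mL/T_tr = 235 × 23.6 / 600.6 = 9.234 J/K.
ΔS_total = (13.82) + (9.234) = 23.1 J/K.

ΔS = 23.1 J/K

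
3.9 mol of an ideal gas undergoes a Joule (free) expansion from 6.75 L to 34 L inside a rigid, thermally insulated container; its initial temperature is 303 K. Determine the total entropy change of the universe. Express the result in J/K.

For an ideal gas in free expansion Q = 0 and W = 0, so T is unchanged.
Entropy is a state function; using a reversible isothermal path, ΔS_gas = nR ln(V₂/V₁) = 3.9 × 8.314 × ln(34/6.75) = 52.4 J/K.
The insulated surroundings exchange no heat, so ΔS_surr = 0 and ΔS_universe = ΔS_gas.

ΔS_universe = 52.4 J/K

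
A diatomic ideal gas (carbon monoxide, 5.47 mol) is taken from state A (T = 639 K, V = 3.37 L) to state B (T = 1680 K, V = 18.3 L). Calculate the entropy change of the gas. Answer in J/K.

Entropy is a state function: ΔS = nC_V ln(T₂/T₁) + nR ln(V₂/V₁), with C_V = 5R/2 = 20.79 J mol⁻¹ K⁻¹ for a diatomic ideal gas.
ΔS = 5.47 × [20.79 × ln(1680/639) + 8.314 × ln(18.3/3.37)] = 187 J/K.

ΔS = 187 J/K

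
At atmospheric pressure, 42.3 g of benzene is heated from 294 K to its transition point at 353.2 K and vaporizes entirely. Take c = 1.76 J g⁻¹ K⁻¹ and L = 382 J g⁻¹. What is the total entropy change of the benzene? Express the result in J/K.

ΔS = 59.4 J/K

Warming step: ΔS₁ = m c ln(T_tr/T_i) = 42.3 × 1.76 × ln(353.2/294) = 13.66 J/K.
Phase change: ΔS₂ = +mL/T_tr = 42.3 × 382 / 353.2 = 45.75 J/K.
ΔS_total = (13.66) + (45.75) = 59.4 J/K.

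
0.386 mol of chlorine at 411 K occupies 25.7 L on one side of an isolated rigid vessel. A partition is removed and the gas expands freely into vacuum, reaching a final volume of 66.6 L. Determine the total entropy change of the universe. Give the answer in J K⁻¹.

ΔS_universe = 3.06 J/K

For an ideal gas in free expansion Q = 0 and W = 0, so T is unchanged.
Entropy is a state function; using a reversible isothermal path, ΔS_gas = nR ln(V₂/V₁) = 0.386 × 8.314 × ln(66.6/25.7) = 3.06 J/K.
The insulated surroundings exchange no heat, so ΔS_surr = 0 and ΔS_universe = ΔS_gas.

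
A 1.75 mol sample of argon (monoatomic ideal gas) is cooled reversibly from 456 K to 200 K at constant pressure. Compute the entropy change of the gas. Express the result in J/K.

At constant pressure, ΔS = nC_p ln(T₂/T₁) with C_p = 5R/2 = 20.79 J mol⁻¹ K⁻¹.
ΔS = 1.75 × 20.79 × ln(200/456) = -30 J/K.

ΔS = -30 J/K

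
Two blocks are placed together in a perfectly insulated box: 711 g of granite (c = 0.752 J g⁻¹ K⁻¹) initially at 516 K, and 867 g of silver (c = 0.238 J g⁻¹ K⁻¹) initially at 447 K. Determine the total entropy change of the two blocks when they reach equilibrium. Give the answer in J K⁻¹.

Energy balance: T_f = (m₁c₁T₁ + m₂c₂T₂)/(m₁c₁ + m₂c₂) = 496.79 K.
ΔS₁ = m₁c₁ ln(T_f/T₁) = 534.672 × ln(496.79/516) = -20.29 J/K.
ΔS₂ = m₂c₂ ln(T_f/T₂) = 206.346 × ln(496.79/447) = 21.79 J/K.
ΔS_total = -20.29 + 21.79 = 1.5 J/K.

ΔS_total = 1.5 J/K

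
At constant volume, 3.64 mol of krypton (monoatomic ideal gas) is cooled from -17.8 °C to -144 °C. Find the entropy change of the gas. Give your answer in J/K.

In kelvin: T₁ = 255.35 K, T₂ = 129.15 K. At constant volume, ΔS = nC_V ln(T₂/T₁) with C_V = 3R/2 = 12.47 J mol⁻¹ K⁻¹.
ΔS = 3.64 × 12.47 × ln(129.15/255.35) = -30.9 J/K.

ΔS = -30.9 J/K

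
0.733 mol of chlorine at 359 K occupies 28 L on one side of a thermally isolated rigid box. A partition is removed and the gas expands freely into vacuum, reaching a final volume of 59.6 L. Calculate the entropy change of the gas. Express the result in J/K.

For an ideal gas in free expansion Q = 0 and W = 0, so T is unchanged.
Entropy is a state function; using a reversible isothermal path, ΔS_gas = nR ln(V₂/V₁) = 0.733 × 8.314 × ln(59.6/28) = 4.6 J/K.

ΔS_gas = 4.6 J/K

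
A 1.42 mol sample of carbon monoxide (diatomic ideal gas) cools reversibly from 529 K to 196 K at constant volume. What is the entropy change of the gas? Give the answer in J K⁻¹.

At constant volume, ΔS = nC_V ln(T₂/T₁) with C_V = 5R/2 = 20.79 J mol⁻¹ K⁻¹.
ΔS = 1.42 × 20.79 × ln(196/529) = -29.3 J/K.

ΔS = -29.3 J/K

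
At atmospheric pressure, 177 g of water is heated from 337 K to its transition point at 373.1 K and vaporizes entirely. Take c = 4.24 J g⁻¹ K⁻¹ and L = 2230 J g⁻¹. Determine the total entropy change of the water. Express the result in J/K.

ΔS = 1130 J/K

Warming step: ΔS₁ = m c ln(T_tr/T_i) = 177 × 4.24 × ln(373.1/337) = 76.37 J/K.
Phase change: ΔS₂ = +mL/T_tr = 177 × 2230 / 373.1 = 1058 J/K.
ΔS_total = (76.37) + (1058) = 1130 J/K.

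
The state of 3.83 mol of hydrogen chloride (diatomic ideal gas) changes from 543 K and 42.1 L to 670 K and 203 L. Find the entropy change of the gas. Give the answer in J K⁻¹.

Entropy is a state function: ΔS = nC_V ln(T₂/T₁) + nR ln(V₂/V₁), with C_V = 5R/2 = 20.79 J mol⁻¹ K⁻¹ for a diatomic ideal gas.
ΔS = 3.83 × [20.79 × ln(670/543) + 8.314 × ln(203/42.1)] = 66.8 J/K.

ΔS = 66.8 J/K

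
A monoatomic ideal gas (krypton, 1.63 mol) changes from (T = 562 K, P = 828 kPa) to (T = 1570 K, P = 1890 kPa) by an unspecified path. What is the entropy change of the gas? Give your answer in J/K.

ΔS = nC_p ln(T₂/T₁) − nR ln(P₂/P₁), with C_p = 5R/2 = 20.79 J mol⁻¹ K⁻¹ for a monoatomic ideal gas.
ΔS = 1.63 × [20.79 × ln(1570/562) − 8.314 × ln(1890/828)] = 23.6 J/K.

ΔS = 23.6 J/K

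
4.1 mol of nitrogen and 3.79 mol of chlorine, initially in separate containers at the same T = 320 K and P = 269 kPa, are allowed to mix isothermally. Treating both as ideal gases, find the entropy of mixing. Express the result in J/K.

ΔS_mix = 45.4 J/K

Mole fractions: x_A = 4.1/7.89 = 0.52, x_B = 0.48.
ΔS_mix = −R(n_A ln x_A + n_B ln x_B) = −8.314 × (4.1 ln 0.52 + 3.79 ln 0.48) = 45.4 J/K.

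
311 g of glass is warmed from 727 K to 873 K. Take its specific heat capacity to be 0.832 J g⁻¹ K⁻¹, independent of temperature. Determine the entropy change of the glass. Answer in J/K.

ΔS = ∫dQ_rev/T = m c ln(T₂/T₁) = 311 × 0.832 × ln(873/727) = 47.4 J/K.

ΔS = 47.4 J/K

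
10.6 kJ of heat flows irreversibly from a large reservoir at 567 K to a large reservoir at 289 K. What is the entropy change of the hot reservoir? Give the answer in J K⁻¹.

The hot reservoir loses heat Q, so ΔS_hot = −Q/T_H = −10600/567 = -18.7 J/K.

ΔS_hot = -18.7 J/K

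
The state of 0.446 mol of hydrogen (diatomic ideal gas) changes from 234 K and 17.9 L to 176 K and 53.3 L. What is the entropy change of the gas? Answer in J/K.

ΔS = 1.41 J/K

Entropy is a state function: ΔS = nC_V ln(T₂/T₁) + nR ln(V₂/V₁), with C_V = 5R/2 = 20.79 J mol⁻¹ K⁻¹ for a diatomic ideal gas.
ΔS = 0.446 × [20.79 × ln(176/234) + 8.314 × ln(53.3/17.9)] = 1.41 J/K.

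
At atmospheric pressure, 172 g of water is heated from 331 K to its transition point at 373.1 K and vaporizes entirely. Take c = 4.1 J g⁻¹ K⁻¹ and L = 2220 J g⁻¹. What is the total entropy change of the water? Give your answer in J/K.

Warming step: ΔS₁ = m c ln(T_tr/T_i) = 172 × 4.1 × ln(373.1/331) = 84.43 J/K.
Phase change: ΔS₂ = +mL/T_tr = 172 × 2220 / 373.1 = 1023 J/K.
ΔS_total = (84.43) + (1023) = 1110 J/K.

ΔS = 1110 J/K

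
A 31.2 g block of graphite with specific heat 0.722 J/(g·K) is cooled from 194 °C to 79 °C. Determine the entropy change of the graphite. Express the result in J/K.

ΔS = -6.37 J/K

In kelvin: T₁ = 467.15 K, T₂ = 352.15 K. ΔS = ∫dQ_rev/T = m c ln(T₂/T₁) = 31.2 × 0.722 × ln(352.15/467.15) = -6.37 J/K.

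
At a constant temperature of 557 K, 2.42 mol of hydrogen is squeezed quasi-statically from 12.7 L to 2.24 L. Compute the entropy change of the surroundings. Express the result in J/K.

For an isothermal ideal gas ΔS_gas = nR ln(V₂/V₁) = 2.42 × 8.314 × ln(2.24/12.7) = -34.9 J/K.
The process is reversible, so ΔS_surr = −ΔS_gas = 34.9 J/K and ΔS_universe = 0.

ΔS_surr = 34.9 J/K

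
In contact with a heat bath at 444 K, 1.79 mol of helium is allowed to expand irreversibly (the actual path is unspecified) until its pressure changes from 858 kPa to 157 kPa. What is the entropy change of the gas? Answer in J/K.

ΔS_gas = 25.3 J/K

Entropy is a state function, so ΔS_gas depends only on the end states.
For an isothermal ideal gas ΔS_gas = nR ln(P₁/P₂) = 1.79 × 8.314 × ln(858/157) = 25.3 J/K.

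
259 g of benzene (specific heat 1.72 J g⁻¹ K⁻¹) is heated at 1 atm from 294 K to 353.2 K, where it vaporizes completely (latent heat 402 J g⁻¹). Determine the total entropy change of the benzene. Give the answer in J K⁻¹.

ΔS = 377 J/K

Warming step: ΔS₁ = m c ln(T_tr/T_i) = 259 × 1.72 × ln(353.2/294) = 81.73 J/K.
Phase change: ΔS₂ = +mL/T_tr = 259 × 402 / 353.2 = 294.8 J/K.
ΔS_total = (81.73) + (294.8) = 377 J/K.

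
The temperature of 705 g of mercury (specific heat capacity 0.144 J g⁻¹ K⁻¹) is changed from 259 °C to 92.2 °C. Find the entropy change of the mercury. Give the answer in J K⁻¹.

In kelvin: T₁ = 532.15 K, T₂ = 365.35 K. ΔS = ∫dQ_rev/T = m c ln(T₂/T₁) = 705 × 0.144 × ln(365.35/532.15) = -38.2 J/K.

ΔS = -38.2 J/K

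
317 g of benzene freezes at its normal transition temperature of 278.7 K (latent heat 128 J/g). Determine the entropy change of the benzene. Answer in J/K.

ΔS = -146 J/K

Heat released by the substance: Q = −mL = −317 × 128 = −40576 J.
At constant T, ΔS = Q_rev/T = −40576 / 278.7 = -146 J/K.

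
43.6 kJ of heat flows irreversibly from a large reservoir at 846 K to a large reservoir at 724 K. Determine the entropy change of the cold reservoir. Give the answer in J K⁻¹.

The cold reservoir gains heat Q, so ΔS_cold = +Q/T_C = 43600/724 = 60.2 J/K.

ΔS_cold = 60.2 J/K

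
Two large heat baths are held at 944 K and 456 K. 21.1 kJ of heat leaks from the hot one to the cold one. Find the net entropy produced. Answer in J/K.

ΔS_total = 23.9 J/K

ΔS_hot = −Q/T_H = −21100/944 = -22.35 J/K and ΔS_cold = +Q/T_C = 21100/456 = 46.27 J/K.
ΔS_total = -22.35 + 46.27 = 23.9 J/K, positive as the second law requires.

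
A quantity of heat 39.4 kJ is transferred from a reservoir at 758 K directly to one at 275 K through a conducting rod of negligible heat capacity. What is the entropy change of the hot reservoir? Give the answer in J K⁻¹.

ΔS_hot = -52 J/K

The hot reservoir loses heat Q, so ΔS_hot = −Q/T_H = −39400/758 = -52 J/K.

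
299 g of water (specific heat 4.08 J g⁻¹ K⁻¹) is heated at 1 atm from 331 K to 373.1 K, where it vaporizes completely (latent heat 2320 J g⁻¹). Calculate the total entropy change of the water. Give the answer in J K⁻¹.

ΔS = 2010 J/K

Warming step: ΔS₁ = m c ln(T_tr/T_i) = 299 × 4.08 × ln(373.1/331) = 146.1 J/K.
Phase change: ΔS₂ = +mL/T_tr = 299 × 2320 / 373.1 = 1859 J/K.
ΔS_total = (146.1) + (1859) = 2010 J/K.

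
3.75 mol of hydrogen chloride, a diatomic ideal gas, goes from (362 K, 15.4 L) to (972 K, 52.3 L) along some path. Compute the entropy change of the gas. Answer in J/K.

Entropy is a state function: ΔS = nC_V ln(T₂/T₁) + nR ln(V₂/V₁), with C_V = 5R/2 = 20.79 J mol⁻¹ K⁻¹ for a diatomic ideal gas.
ΔS = 3.75 × [20.79 × ln(972/362) + 8.314 × ln(52.3/15.4)] = 115 J/K.

ΔS = 115 J/K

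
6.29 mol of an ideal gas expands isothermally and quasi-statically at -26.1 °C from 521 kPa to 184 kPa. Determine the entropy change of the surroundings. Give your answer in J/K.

For an isothermal ideal gas ΔS_gas = nR ln(P₁/P₂) = 6.29 × 8.314 × ln(521/184) = 54.4 J/K.
The process is reversible, so ΔS_surr = −ΔS_gas = -54.4 J/K and ΔS_universe = 0.

ΔS_surr = -54.4 J/K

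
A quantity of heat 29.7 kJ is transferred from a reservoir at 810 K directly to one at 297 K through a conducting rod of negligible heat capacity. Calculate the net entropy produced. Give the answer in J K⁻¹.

ΔS_total = 63.3 J/K

ΔS_hot = −Q/T_H = −29700/810 = -36.67 J/K and ΔS_cold = +Q/T_C = 29700/297 = 100 J/K.
ΔS_total = -36.67 + 100 = 63.3 J/K, positive as the second law requires.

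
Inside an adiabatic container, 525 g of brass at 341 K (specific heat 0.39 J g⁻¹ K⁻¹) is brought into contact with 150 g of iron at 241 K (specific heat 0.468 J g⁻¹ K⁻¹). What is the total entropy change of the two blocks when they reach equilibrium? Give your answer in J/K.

ΔS_total = 2.97 J/K

Energy balance: T_f = (m₁c₁T₁ + m₂c₂T₂)/(m₁c₁ + m₂c₂) = 315.47 K.
ΔS₁ = m₁c₁ ln(T_f/T₁) = 204.75 × ln(315.47/341) = -15.93 J/K.
ΔS₂ = m₂c₂ ln(T_f/T₂) = 70.2 × ln(315.47/241) = 18.9 J/K.
ΔS_total = -15.93 + 18.9 = 2.97 J/K.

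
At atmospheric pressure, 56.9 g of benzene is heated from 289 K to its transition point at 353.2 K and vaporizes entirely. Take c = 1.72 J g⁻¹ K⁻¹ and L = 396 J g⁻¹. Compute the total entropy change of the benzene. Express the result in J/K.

ΔS = 83.4 J/K

Warming step: ΔS₁ = m c ln(T_tr/T_i) = 56.9 × 1.72 × ln(353.2/289) = 19.63 J/K.
Phase change: ΔS₂ = +mL/T_tr = 56.9 × 396 / 353.2 = 63.8 J/K.
ΔS_total = (19.63) + (63.8) = 83.4 J/K.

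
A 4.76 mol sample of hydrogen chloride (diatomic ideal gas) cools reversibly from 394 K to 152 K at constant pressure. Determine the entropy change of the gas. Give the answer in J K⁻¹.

At constant pressure, ΔS = nC_p ln(T₂/T₁) with C_p = 7R/2 = 29.1 J mol⁻¹ K⁻¹.
ΔS = 4.76 × 29.1 × ln(152/394) = -132 J/K.

ΔS = -132 J/K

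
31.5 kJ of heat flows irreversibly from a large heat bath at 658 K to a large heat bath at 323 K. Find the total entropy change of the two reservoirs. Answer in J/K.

ΔS_total = 49.7 J/K

ΔS_hot = −Q/T_H = −31500/658 = -47.872 J/K and ΔS_cold = +Q/T_C = 31500/323 = 97.523 J/K.
ΔS_total = -47.872 + 97.523 = 49.7 J/K, positive as the second law requires.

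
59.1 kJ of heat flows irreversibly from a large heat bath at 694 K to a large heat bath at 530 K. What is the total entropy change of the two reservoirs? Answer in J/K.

ΔS_total = 26.4 J/K

ΔS_hot = −Q/T_H = −59100/694 = -85.159 J/K and ΔS_cold = +Q/T_C = 59100/530 = 111.51 J/K.
ΔS_total = -85.159 + 111.51 = 26.4 J/K, positive as the second law requires.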